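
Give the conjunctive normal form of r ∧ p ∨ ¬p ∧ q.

(r ∨ ¬p) ∧ (r ∨ q) ∧ (p ∨ q)

r ∧ p ∨ ¬p ∧ q
= (r ∨ ¬p) ∧ (r ∨ q) ∧ (p ∨ ¬p) ∧ (p ∨ q)   [distribute ∨ over ∧]
= (r ∨ ¬p) ∧ (r ∨ q) ∧ (p ∨ q)   [simplify]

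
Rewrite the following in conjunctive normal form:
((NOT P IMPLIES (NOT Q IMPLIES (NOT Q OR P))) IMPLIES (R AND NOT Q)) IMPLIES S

((NOT P IMPLIES (NOT Q IMPLIES (NOT Q OR P))) IMPLIES (R AND NOT Q)) IMPLIES S
= NOT ((NOT P IMPLIES (NOT Q IMPLIES (NOT Q OR P))) IMPLIES (R AND NOT Q)) OR S   [eliminate IMPLIES]
= NOT (NOT (NOT P IMPLIES (NOT Q IMPLIES (NOT Q OR P))) OR (R AND NOT Q)) OR S   [eliminate IMPLIES]
= NOT (NOT (NOT NOT P OR (NOT Q IMPLIES (NOT Q OR P))) OR (R AND NOT Q)) OR S   [eliminate IMPLIES]
= NOT (NOT (NOT NOT P OR NOT NOT Q OR NOT Q OR P) OR (R AND NOT Q)) OR S   [eliminate IMPLIES]
= (NOT NOT (NOT NOT P OR NOT NOT Q OR NOT Q OR P) AND NOT (R AND NOT Q)) OR S   [De Morgan]
= ((NOT NOT P OR NOT NOT Q OR NOT Q OR P) AND NOT (R AND NOT Q)) OR S   [double negation]
= ((P OR NOT NOT Q OR NOT Q OR P) AND NOT (R AND NOT Q)) OR S   [double negation]
= ((P OR Q OR NOT Q OR P) AND NOT (R AND NOT Q)) OR S   [double negation]
= ((P OR Q OR NOT Q OR P) AND (NOT R OR NOT NOT Q)) OR S   [De Morgan]
= ((P OR Q OR NOT Q OR P) AND (NOT R OR Q)) OR S   [double negation]
= (P OR Q OR NOT Q OR P OR S) AND (NOT R OR Q OR S)   [distribute OR over AND]
= NOT R OR Q OR S   [simplify]

NOT R OR Q OR S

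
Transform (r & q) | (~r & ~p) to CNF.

(r | ~p) & (q | ~r) & (q | ~p)

(r & q) | (~r & ~p)
⇔ (r | ~r) & (r | ~p) & (q | ~r) & (q | ~p)   [distribute | over &]
⇔ (r | ~p) & (q | ~r) & (q | ~p)   [simplify]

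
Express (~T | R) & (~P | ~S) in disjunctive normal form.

(~T | R) & (~P | ~S)
⇔ (~T & ~P) | (~T & ~S) | (R & ~P) | (R & ~S)   — distribute & over |

(~T & ~P) | (~T & ~S) | (R & ~P) | (R & ~S)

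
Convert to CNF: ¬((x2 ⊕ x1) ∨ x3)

(¬x2 ∨ x1) ∧ (¬x1 ∨ x2) ∧ ¬x3

¬((x2 ⊕ x1) ∨ x3)
⇔ ¬(((x2 ∨ x1) ∧ ¬(x2 ∧ x1)) ∨ x3)   (expand ⊕)
⇔ ¬((x2 ∨ x1) ∧ ¬(x2 ∧ x1)) ∧ ¬x3   (De Morgan)
⇔ (¬(x2 ∨ x1) ∨ ¬¬(x2 ∧ x1)) ∧ ¬x3   (De Morgan)
⇔ ((¬x2 ∧ ¬x1) ∨ ¬¬(x2 ∧ x1)) ∧ ¬x3   (De Morgan)
⇔ ((¬x2 ∧ ¬x1) ∨ (x2 ∧ x1)) ∧ ¬x3   (double negation)
⇔ (¬x2 ∨ x2) ∧ (¬x2 ∨ x1) ∧ (¬x1 ∨ x2) ∧ (¬x1 ∨ x1) ∧ ¬x3   (distribute ∨ over ∧)
⇔ (¬x2 ∨ x1) ∧ (¬x1 ∨ x2) ∧ ¬x3   (simplify)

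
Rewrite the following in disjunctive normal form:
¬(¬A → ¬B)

¬A ∧ B

¬(¬A → ¬B)
≡ ¬(¬¬A ∨ ¬B)   [eliminate →]
≡ ¬¬¬A ∧ ¬¬B   [De Morgan]
≡ ¬A ∧ ¬¬B   [double negation]
≡ ¬A ∧ B   [double negation]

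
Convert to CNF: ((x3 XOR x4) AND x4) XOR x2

((x3 XOR x4) AND x4) XOR x2
≡ (((x3 XOR x4) AND x4) OR x2) AND NOT ((x3 XOR x4) AND x4 AND x2)   — expand XOR
≡ (((x3 OR x4) AND NOT (x3 AND x4) AND x4) OR x2) AND NOT ((x3 XOR x4) AND x4 AND x2)   — expand XOR
≡ (((x3 OR x4) AND NOT (x3 AND x4) AND x4) OR x2) AND NOT ((x3 OR x4) AND NOT (x3 AND x4) AND x4 AND x2)   — expand XOR
≡ (((x3 OR x4) AND (NOT x3 OR NOT x4) AND x4) OR x2) AND NOT ((x3 OR x4) AND NOT (x3 AND x4) AND x4 AND x2)   — De Morgan
≡ (((x3 OR x4) AND (NOT x3 OR NOT x4) AND x4) OR x2) AND (NOT (x3 OR x4) OR NOT NOT (x3 AND x4) OR NOT x4 OR NOT x2)   — De Morgan
≡ (((x3 OR x4) AND (NOT x3 OR NOT x4) AND x4) OR x2) AND ((NOT x3 AND NOT x4) OR NOT NOT (x3 AND x4) OR NOT x4 OR NOT x2)   — De Morgan
≡ (((x3 OR x4) AND (NOT x3 OR NOT x4) AND x4) OR x2) AND ((NOT x3 AND NOT x4) OR (x3 AND x4) OR NOT x4 OR NOT x2)   — double negation
≡ (x3 OR x4 OR x2) AND (NOT x3 OR NOT x4 OR x2) AND (x4 OR x2) AND (NOT x3 OR x3 OR NOT x4 OR NOT x2) AND (NOT x3 OR x4 OR NOT x4 OR NOT x2) AND (NOT x4 OR x3 OR NOT x4 OR NOT x2) AND (NOT x4 OR x4 OR NOT x4 OR NOT x2)   — distribute OR over AND
≡ (NOT x3 OR NOT x4 OR x2) AND (x4 OR x2) AND (NOT x4 OR x3 OR NOT x2)   — simplify

(NOT x3 OR NOT x4 OR x2) AND (x4 OR x2) AND (NOT x4 OR x3 OR NOT x2)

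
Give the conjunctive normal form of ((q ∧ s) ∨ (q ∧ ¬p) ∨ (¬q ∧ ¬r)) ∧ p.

((q ∧ s) ∨ (q ∧ ¬p) ∨ (¬q ∧ ¬r)) ∧ p
= (q ∨ q ∨ ¬q) ∧ (q ∨ q ∨ ¬r) ∧ (q ∨ ¬p ∨ ¬q) ∧ (q ∨ ¬p ∨ ¬r) ∧ (s ∨ q ∨ ¬q) ∧ (s ∨ q ∨ ¬r) ∧ (s ∨ ¬p ∨ ¬q) ∧ (s ∨ ¬p ∨ ¬r) ∧ p   [distribute ∨ over ∧]
= (q ∨ ¬r) ∧ (s ∨ ¬p ∨ ¬q) ∧ (s ∨ ¬p ∨ ¬r) ∧ p   [simplify]

(q ∨ ¬r) ∧ (s ∨ ¬p ∨ ¬q) ∧ (s ∨ ¬p ∨ ¬r) ∧ p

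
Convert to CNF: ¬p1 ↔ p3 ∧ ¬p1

p1 ∨ p3

¬p1 ↔ p3 ∧ ¬p1
≡ (¬p1 → p3 ∧ ¬p1) ∧ (p3 ∧ ¬p1 → ¬p1)   [eliminate ↔]
≡ (¬¬p1 ∨ p3 ∧ ¬p1) ∧ (p3 ∧ ¬p1 → ¬p1)   [eliminate →]
≡ (¬¬p1 ∨ p3 ∧ ¬p1) ∧ (¬(p3 ∧ ¬p1) ∨ ¬p1)   [eliminate →]
≡ (p1 ∨ p3 ∧ ¬p1) ∧ (¬(p3 ∧ ¬p1) ∨ ¬p1)   [double negation]
≡ (p1 ∨ p3 ∧ ¬p1) ∧ (¬p3 ∨ ¬¬p1 ∨ ¬p1)   [De Morgan]
≡ (p1 ∨ p3 ∧ ¬p1) ∧ (¬p3 ∨ p1 ∨ ¬p1)   [double negation]
≡ (p1 ∨ p3) ∧ (p1 ∨ ¬p1) ∧ (¬p3 ∨ p1 ∨ ¬p1)   [distribute ∨ over ∧]
≡ p1 ∨ p3   [simplify]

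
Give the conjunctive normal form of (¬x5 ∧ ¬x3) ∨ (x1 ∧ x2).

(¬x5 ∧ ¬x3) ∨ (x1 ∧ x2)
⇔ (¬x5 ∨ x1) ∧ (¬x5 ∨ x2) ∧ (¬x3 ∨ x1) ∧ (¬x3 ∨ x2)   (distribute ∨ over ∧)

(¬x5 ∨ x1) ∧ (¬x5 ∨ x2) ∧ (¬x3 ∨ x1) ∧ (¬x3 ∨ x2)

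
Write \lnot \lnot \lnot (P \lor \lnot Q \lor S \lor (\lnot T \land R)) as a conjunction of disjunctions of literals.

\lnot P \land Q \land \lnot S \land (T \lor \lnot R)

\lnot \lnot \lnot (P \lor \lnot Q \lor S \lor (\lnot T \land R))
≡ \lnot (P \lor \lnot Q \lor S \lor (\lnot T \land R))   [double negation]
≡ \lnot P \land \lnot \lnot Q \land \lnot S \land \lnot (\lnot T \land R)   [De Morgan]
≡ \lnot P \land Q \land \lnot S \land \lnot (\lnot T \land R)   [double negation]
≡ \lnot P \land Q \land \lnot S \land (\lnot \lnot T \lor \lnot R)   [De Morgan]
≡ \lnot P \land Q \land \lnot S \land (T \lor \lnot R)   [double negation]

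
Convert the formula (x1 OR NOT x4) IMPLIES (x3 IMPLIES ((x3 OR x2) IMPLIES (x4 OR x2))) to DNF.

(x1 OR NOT x4) IMPLIES (x3 IMPLIES ((x3 OR x2) IMPLIES (x4 OR x2)))
≡ NOT (x1 OR NOT x4) OR (x3 IMPLIES ((x3 OR x2) IMPLIES (x4 OR x2)))
≡ NOT (x1 OR NOT x4) OR NOT x3 OR ((x3 OR x2) IMPLIES (x4 OR x2))
≡ NOT (x1 OR NOT x4) OR NOT x3 OR NOT (x3 OR x2) OR x4 OR x2
≡ (NOT x1 AND NOT NOT x4) OR NOT x3 OR NOT (x3 OR x2) OR x4 OR x2
≡ (NOT x1 AND x4) OR NOT x3 OR NOT (x3 OR x2) OR x4 OR x2
≡ (NOT x1 AND x4) OR NOT x3 OR (NOT x3 AND NOT x2) OR x4 OR x2
≡ NOT x3 OR x4 OR x2

NOT x3 OR x4 OR x2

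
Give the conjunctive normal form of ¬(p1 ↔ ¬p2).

(p1 ∨ ¬p2) ∧ (p2 ∨ ¬p1)

¬(p1 ↔ ¬p2)
≡ ¬((p1 → ¬p2) ∧ (¬p2 → p1))   [eliminate ↔]
≡ ¬((¬p1 ∨ ¬p2) ∧ (¬p2 → p1))   [eliminate →]
≡ ¬((¬p1 ∨ ¬p2) ∧ (¬¬p2 ∨ p1))   [eliminate →]
≡ ¬(¬p1 ∨ ¬p2) ∨ ¬(¬¬p2 ∨ p1)   [De Morgan]
≡ (¬¬p1 ∧ ¬¬p2) ∨ ¬(¬¬p2 ∨ p1)   [De Morgan]
≡ (p1 ∧ ¬¬p2) ∨ ¬(¬¬p2 ∨ p1)   [double negation]
≡ (p1 ∧ p2) ∨ ¬(¬¬p2 ∨ p1)   [double negation]
≡ (p1 ∧ p2) ∨ (¬¬¬p2 ∧ ¬p1)   [De Morgan]
≡ (p1 ∧ p2) ∨ (¬p2 ∧ ¬p1)   [double negation]
≡ (p1 ∨ ¬p2) ∧ (p1 ∨ ¬p1) ∧ (p2 ∨ ¬p2) ∧ (p2 ∨ ¬p1)   [distribute ∨ over ∧]
≡ (p1 ∨ ¬p2) ∧ (p2 ∨ ¬p1)   [simplify]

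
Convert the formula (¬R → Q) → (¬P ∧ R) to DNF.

(¬R → Q) → (¬P ∧ R)
= ¬(¬R → Q) ∨ (¬P ∧ R)   — eliminate →
= ¬(¬¬R ∨ Q) ∨ (¬P ∧ R)   — eliminate →
= (¬¬¬R ∧ ¬Q) ∨ (¬P ∧ R)   — De Morgan
= (¬R ∧ ¬Q) ∨ (¬P ∧ R)   — double negation

(¬R ∧ ¬Q) ∨ (¬P ∧ R)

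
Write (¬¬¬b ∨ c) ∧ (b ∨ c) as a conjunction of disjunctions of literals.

(¬¬¬b ∨ c) ∧ (b ∨ c)
⇔ (¬b ∨ c) ∧ (b ∨ c)   [double negation]

(¬b ∨ c) ∧ (b ∨ c)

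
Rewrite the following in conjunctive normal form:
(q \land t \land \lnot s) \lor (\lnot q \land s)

(q \lor s) \land (t \lor \lnot q) \land (t \lor s) \land (\lnot s \lor \lnot q)

(q \land t \land \lnot s) \lor (\lnot q \land s)
≡ (q \lor \lnot q) \land (q \lor s) \land (t \lor \lnot q) \land (t \lor s) \land (\lnot s \lor \lnot q) \land (\lnot s \lor s)   [distribute \lor over \land]
≡ (q \lor s) \land (t \lor \lnot q) \land (t \lor s) \land (\lnot s \lor \lnot q)   [simplify]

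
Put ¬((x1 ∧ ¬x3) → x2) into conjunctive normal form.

¬((x1 ∧ ¬x3) → x2)
= ¬(¬(x1 ∧ ¬x3) ∨ x2)   [eliminate →]
= ¬¬(x1 ∧ ¬x3) ∧ ¬x2   [De Morgan]
= x1 ∧ ¬x3 ∧ ¬x2   [double negation]

x1 ∧ ¬x3 ∧ ¬x2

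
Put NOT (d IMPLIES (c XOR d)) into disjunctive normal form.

d AND c

NOT (d IMPLIES (c XOR d))
≡ NOT (NOT d OR (c XOR d))   [eliminate IMPLIES]
≡ NOT (NOT d OR (c AND NOT d) OR (NOT c AND d))   [expand XOR]
≡ NOT NOT d AND NOT (c AND NOT d) AND NOT (NOT c AND d)   [De Morgan]
≡ d AND NOT (c AND NOT d) AND NOT (NOT c AND d)   [double negation]
≡ d AND (NOT c OR NOT NOT d) AND NOT (NOT c AND d)   [De Morgan]
≡ d AND (NOT c OR d) AND NOT (NOT c AND d)   [double negation]
≡ d AND (NOT c OR d) AND (NOT NOT c OR NOT d)   [De Morgan]
≡ d AND (NOT c OR d) AND (c OR NOT d)   [double negation]
≡ (d AND NOT c AND c) OR (d AND NOT c AND NOT d) OR (d AND d AND c) OR (d AND d AND NOT d)   [distribute AND over OR]
≡ d AND c   [simplify]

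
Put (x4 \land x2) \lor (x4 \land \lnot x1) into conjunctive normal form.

(x4 \land x2) \lor (x4 \land \lnot x1)
= (x4 \lor x4) \land (x4 \lor \lnot x1) \land (x2 \lor x4) \land (x2 \lor \lnot x1)   [distribute \lor over \land]
= x4 \land (x2 \lor \lnot x1)   [simplify]

x4 \land (x2 \lor \lnot x1)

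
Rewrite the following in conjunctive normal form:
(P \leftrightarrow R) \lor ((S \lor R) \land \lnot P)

(P \leftrightarrow R) \lor ((S \lor R) \land \lnot P)
≡ ((P \to R) \land (R \to P)) \lor ((S \lor R) \land \lnot P)   — eliminate \leftrightarrow
≡ ((\lnot P \lor R) \land (R \to P)) \lor ((S \lor R) \land \lnot P)   — eliminate \to
≡ ((\lnot P \lor R) \land (\lnot R \lor P)) \lor ((S \lor R) \land \lnot P)   — eliminate \to
≡ (\lnot P \lor R \lor S \lor R) \land (\lnot P \lor R \lor \lnot P) \land (\lnot R \lor P \lor S \lor R) \land (\lnot R \lor P \lor \lnot P)   — distribute \lor over \land
≡ \lnot P \lor R   — simplify

\lnot P \lor R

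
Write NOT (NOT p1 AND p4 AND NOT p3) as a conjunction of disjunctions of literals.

NOT (NOT p1 AND p4 AND NOT p3)
≡ NOT NOT p1 OR NOT p4 OR NOT NOT p3   [De Morgan]
≡ p1 OR NOT p4 OR NOT NOT p3   [double negation]
≡ p1 OR NOT p4 OR p3   [double negation]

p1 OR NOT p4 OR p3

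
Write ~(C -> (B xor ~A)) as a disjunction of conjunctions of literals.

~(C -> (B xor ~A))
≡ ~(~C | (B xor ~A))
≡ ~(~C | (B & ~~A) | (~B & ~A))
≡ ~~C & ~(B & ~~A) & ~(~B & ~A)
≡ C & ~(B & ~~A) & ~(~B & ~A)
≡ C & (~B | ~~~A) & ~(~B & ~A)
≡ C & (~B | ~A) & ~(~B & ~A)
≡ C & (~B | ~A) & (~~B | ~~A)
≡ C & (~B | ~A) & (B | ~~A)
≡ C & (~B | ~A) & (B | A)
≡ (C & ~B & B) | (C & ~B & A) | (C & ~A & B) | (C & ~A & A)
≡ (C & ~B & A) | (C & ~A & B)

(C & ~B & A) | (C & ~A & B)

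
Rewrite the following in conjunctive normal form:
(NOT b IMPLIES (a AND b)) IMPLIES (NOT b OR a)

NOT b OR a

(NOT b IMPLIES (a AND b)) IMPLIES (NOT b OR a)
≡ NOT (NOT b IMPLIES (a AND b)) OR NOT b OR a   — eliminate IMPLIES
≡ NOT (NOT NOT b OR (a AND b)) OR NOT b OR a   — eliminate IMPLIES
≡ (NOT NOT NOT b AND NOT (a AND b)) OR NOT b OR a   — De Morgan
≡ (NOT b AND NOT (a AND b)) OR NOT b OR a   — double negation
≡ (NOT b AND (NOT a OR NOT b)) OR NOT b OR a   — De Morgan
≡ (NOT b OR NOT b OR a) AND (NOT a OR NOT b OR NOT b OR a)   — distribute OR over AND
≡ NOT b OR a   — simplify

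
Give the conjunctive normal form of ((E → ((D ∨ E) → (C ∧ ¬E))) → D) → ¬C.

(¬E ∨ ¬C) ∧ (¬D ∨ ¬C)

((E → ((D ∨ E) → (C ∧ ¬E))) → D) → ¬C
⇔ ¬((E → ((D ∨ E) → (C ∧ ¬E))) → D) ∨ ¬C
⇔ ¬(¬(E → ((D ∨ E) → (C ∧ ¬E))) ∨ D) ∨ ¬C
⇔ ¬(¬(¬E ∨ ((D ∨ E) → (C ∧ ¬E))) ∨ D) ∨ ¬C
⇔ ¬(¬(¬E ∨ ¬(D ∨ E) ∨ (C ∧ ¬E)) ∨ D) ∨ ¬C
⇔ (¬¬(¬E ∨ ¬(D ∨ E) ∨ (C ∧ ¬E)) ∧ ¬D) ∨ ¬C
⇔ ((¬E ∨ ¬(D ∨ E) ∨ (C ∧ ¬E)) ∧ ¬D) ∨ ¬C
⇔ ((¬E ∨ (¬D ∧ ¬E) ∨ (C ∧ ¬E)) ∧ ¬D) ∨ ¬C
⇔ (¬E ∨ ¬D ∨ C ∨ ¬C) ∧ (¬E ∨ ¬D ∨ ¬E ∨ ¬C) ∧ (¬E ∨ ¬E ∨ C ∨ ¬C) ∧ (¬E ∨ ¬E ∨ ¬E ∨ ¬C) ∧ (¬D ∨ ¬C)
⇔ (¬E ∨ ¬C) ∧ (¬D ∨ ¬C)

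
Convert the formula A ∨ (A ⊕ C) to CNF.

A ∨ C

A ∨ (A ⊕ C)
⇔ A ∨ ((A ∨ C) ∧ ¬(A ∧ C))   [expand ⊕]
⇔ A ∨ ((A ∨ C) ∧ (¬A ∨ ¬C))   [De Morgan]
⇔ (A ∨ A ∨ C) ∧ (A ∨ ¬A ∨ ¬C)   [distribute ∨ over ∧]
⇔ A ∨ C   [simplify]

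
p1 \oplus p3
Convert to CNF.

p1 \oplus p3
≡ (p1 \lor p3) \land \lnot (p1 \land p3)   [expand \oplus]
≡ (p1 \lor p3) \land (\lnot p1 \lor \lnot p3)   [De Morgan]

(p1 \lor p3) \land (\lnot p1 \lor \lnot p3)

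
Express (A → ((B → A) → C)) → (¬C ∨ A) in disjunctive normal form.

¬C ∨ A

(A → ((B → A) → C)) → (¬C ∨ A)
≡ ¬(A → ((B → A) → C)) ∨ ¬C ∨ A   (eliminate →)
≡ ¬(¬A ∨ ((B → A) → C)) ∨ ¬C ∨ A   (eliminate →)
≡ ¬(¬A ∨ ¬(B → A) ∨ C) ∨ ¬C ∨ A   (eliminate →)
≡ ¬(¬A ∨ ¬(¬B ∨ A) ∨ C) ∨ ¬C ∨ A   (eliminate →)
≡ (¬¬A ∧ ¬¬(¬B ∨ A) ∧ ¬C) ∨ ¬C ∨ A   (De Morgan)
≡ (A ∧ ¬¬(¬B ∨ A) ∧ ¬C) ∨ ¬C ∨ A   (double negation)
≡ (A ∧ (¬B ∨ A) ∧ ¬C) ∨ ¬C ∨ A   (double negation)
≡ (A ∧ ¬B ∧ ¬C) ∨ (A ∧ A ∧ ¬C) ∨ ¬C ∨ A   (distribute ∧ over ∨)
≡ ¬C ∨ A   (simplify)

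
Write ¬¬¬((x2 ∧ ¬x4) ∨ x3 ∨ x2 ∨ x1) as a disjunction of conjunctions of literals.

¬¬¬((x2 ∧ ¬x4) ∨ x3 ∨ x2 ∨ x1)
⇔ ¬((x2 ∧ ¬x4) ∨ x3 ∨ x2 ∨ x1)   (double negation)
⇔ ¬(x2 ∧ ¬x4) ∧ ¬x3 ∧ ¬x2 ∧ ¬x1   (De Morgan)
⇔ (¬x2 ∨ ¬¬x4) ∧ ¬x3 ∧ ¬x2 ∧ ¬x1   (De Morgan)
⇔ (¬x2 ∨ x4) ∧ ¬x3 ∧ ¬x2 ∧ ¬x1   (double negation)
⇔ (¬x2 ∧ ¬x3 ∧ ¬x2 ∧ ¬x1) ∨ (x4 ∧ ¬x3 ∧ ¬x2 ∧ ¬x1)   (distribute ∧ over ∨)
⇔ ¬x2 ∧ ¬x3 ∧ ¬x1   (simplify)

¬x2 ∧ ¬x3 ∧ ¬x1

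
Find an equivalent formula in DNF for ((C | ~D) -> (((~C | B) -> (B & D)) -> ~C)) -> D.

((C | ~D) -> (((~C | B) -> (B & D)) -> ~C)) -> D
⇔ ~((C | ~D) -> (((~C | B) -> (B & D)) -> ~C)) | D   (eliminate ->)
⇔ ~(~(C | ~D) | (((~C | B) -> (B & D)) -> ~C)) | D   (eliminate ->)
⇔ ~(~(C | ~D) | ~((~C | B) -> (B & D)) | ~C) | D   (eliminate ->)
⇔ ~(~(C | ~D) | ~(~(~C | B) | (B & D)) | ~C) | D   (eliminate ->)
⇔ (~~(C | ~D) & ~~(~(~C | B) | (B & D)) & ~~C) | D   (De Morgan)
⇔ ((C | ~D) & ~~(~(~C | B) | (B & D)) & ~~C) | D   (double negation)
⇔ ((C | ~D) & (~(~C | B) | (B & D)) & ~~C) | D   (double negation)
⇔ ((C | ~D) & ((~~C & ~B) | (B & D)) & ~~C) | D   (De Morgan)
⇔ ((C | ~D) & ((C & ~B) | (B & D)) & ~~C) | D   (double negation)
⇔ ((C | ~D) & ((C & ~B) | (B & D)) & C) | D   (double negation)
⇔ (C & C & ~B & C) | (C & B & D & C) | (~D & C & ~B & C) | (~D & B & D & C) | D   (distribute & over |)
⇔ (C & ~B) | D   (simplify)

(C & ~B) | D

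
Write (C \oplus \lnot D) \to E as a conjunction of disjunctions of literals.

(\lnot C \lor \lnot D \lor E) \land (D \lor C \lor E)

(C \oplus \lnot D) \to E
= \lnot (C \oplus \lnot D) \lor E
= \lnot ((C \lor \lnot D) \land \lnot (C \land \lnot D)) \lor E
= \lnot (C \lor \lnot D) \lor \lnot \lnot (C \land \lnot D) \lor E
= (\lnot C \land \lnot \lnot D) \lor \lnot \lnot (C \land \lnot D) \lor E
= (\lnot C \land D) \lor \lnot \lnot (C \land \lnot D) \lor E
= (\lnot C \land D) \lor (C \land \lnot D) \lor E
= (\lnot C \lor C \lor E) \land (\lnot C \lor \lnot D \lor E) \land (D \lor C \lor E) \land (D \lor \lnot D \lor E)
= (\lnot C \lor \lnot D \lor E) \land (D \lor C \lor E)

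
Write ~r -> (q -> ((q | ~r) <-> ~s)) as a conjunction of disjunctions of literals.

r | ~q | ~s

~r -> (q -> ((q | ~r) <-> ~s))
⇔ ~~r | (q -> ((q | ~r) <-> ~s))   [eliminate ->]
⇔ ~~r | ~q | ((q | ~r) <-> ~s)   [eliminate ->]
⇔ ~~r | ~q | (((q | ~r) -> ~s) & (~s -> (q | ~r)))   [eliminate <->]
⇔ ~~r | ~q | ((~(q | ~r) | ~s) & (~s -> (q | ~r)))   [eliminate ->]
⇔ ~~r | ~q | ((~(q | ~r) | ~s) & (~~s | q | ~r))   [eliminate ->]
⇔ r | ~q | ((~(q | ~r) | ~s) & (~~s | q | ~r))   [double negation]
⇔ r | ~q | (((~q & ~~r) | ~s) & (~~s | q | ~r))   [De Morgan]
⇔ r | ~q | (((~q & r) | ~s) & (~~s | q | ~r))   [double negation]
⇔ r | ~q | (((~q & r) | ~s) & (s | q | ~r))   [double negation]
⇔ (r | ~q | ~q | ~s) & (r | ~q | r | ~s) & (r | ~q | s | q | ~r)   [distribute | over &]
⇔ r | ~q | ~s   [simplify]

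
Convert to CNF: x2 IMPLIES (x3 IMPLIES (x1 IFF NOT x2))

NOT x2 OR NOT x3 OR NOT x1

x2 IMPLIES (x3 IMPLIES (x1 IFF NOT x2))
≡ NOT x2 OR (x3 IMPLIES (x1 IFF NOT x2))   [eliminate IMPLIES]
≡ NOT x2 OR NOT x3 OR (x1 IFF NOT x2)   [eliminate IMPLIES]
≡ NOT x2 OR NOT x3 OR ((x1 IMPLIES NOT x2) AND (NOT x2 IMPLIES x1))   [eliminate IFF]
≡ NOT x2 OR NOT x3 OR ((NOT x1 OR NOT x2) AND (NOT x2 IMPLIES x1))   [eliminate IMPLIES]
≡ NOT x2 OR NOT x3 OR ((NOT x1 OR NOT x2) AND (NOT NOT x2 OR x1))   [eliminate IMPLIES]
≡ NOT x2 OR NOT x3 OR ((NOT x1 OR NOT x2) AND (x2 OR x1))   [double negation]
≡ (NOT x2 OR NOT x3 OR NOT x1 OR NOT x2) AND (NOT x2 OR NOT x3 OR x2 OR x1)   [distribute OR over AND]
≡ NOT x2 OR NOT x3 OR NOT x1   [simplify]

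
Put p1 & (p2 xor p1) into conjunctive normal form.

p1 & (~p2 | ~p1)

p1 & (p2 xor p1)
≡ p1 & (p2 | p1) & ~(p2 & p1)   — expand xor
≡ p1 & (p2 | p1) & (~p2 | ~p1)   — De Morgan
≡ p1 & (~p2 | ~p1)   — simplify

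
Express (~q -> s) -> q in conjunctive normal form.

(~q -> s) -> q
= ~(~q -> s) | q   — eliminate ->
= ~(~~q | s) | q   — eliminate ->
= (~~~q & ~s) | q   — De Morgan
= (~q & ~s) | q   — double negation
= (~q | q) & (~s | q)   — distribute | over &
= ~s | q   — simplify

~s | q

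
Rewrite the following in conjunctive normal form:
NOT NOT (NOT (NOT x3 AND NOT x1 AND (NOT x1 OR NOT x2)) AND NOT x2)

(x3 OR x1) AND NOT x2

NOT NOT (NOT (NOT x3 AND NOT x1 AND (NOT x1 OR NOT x2)) AND NOT x2)
= NOT (NOT x3 AND NOT x1 AND (NOT x1 OR NOT x2)) AND NOT x2   [double negation]
= (NOT NOT x3 OR NOT NOT x1 OR NOT (NOT x1 OR NOT x2)) AND NOT x2   [De Morgan]
= (x3 OR NOT NOT x1 OR NOT (NOT x1 OR NOT x2)) AND NOT x2   [double negation]
= (x3 OR x1 OR NOT (NOT x1 OR NOT x2)) AND NOT x2   [double negation]
= (x3 OR x1 OR (NOT NOT x1 AND NOT NOT x2)) AND NOT x2   [De Morgan]
= (x3 OR x1 OR (x1 AND NOT NOT x2)) AND NOT x2   [double negation]
= (x3 OR x1 OR (x1 AND x2)) AND NOT x2   [double negation]
= (x3 OR x1 OR x1) AND (x3 OR x1 OR x2) AND NOT x2   [distribute OR over AND]
= (x3 OR x1) AND NOT x2   [simplify]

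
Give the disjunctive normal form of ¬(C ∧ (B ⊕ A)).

¬(C ∧ (B ⊕ A))
≡ ¬(C ∧ ((B ∧ ¬A) ∨ (¬B ∧ A)))
≡ ¬C ∨ ¬((B ∧ ¬A) ∨ (¬B ∧ A))
≡ ¬C ∨ (¬(B ∧ ¬A) ∧ ¬(¬B ∧ A))
≡ ¬C ∨ ((¬B ∨ ¬¬A) ∧ ¬(¬B ∧ A))
≡ ¬C ∨ ((¬B ∨ A) ∧ ¬(¬B ∧ A))
≡ ¬C ∨ ((¬B ∨ A) ∧ (¬¬B ∨ ¬A))
≡ ¬C ∨ ((¬B ∨ A) ∧ (B ∨ ¬A))
≡ ¬C ∨ (¬B ∧ B) ∨ (¬B ∧ ¬A) ∨ (A ∧ B) ∨ (A ∧ ¬A)
≡ ¬C ∨ (¬B ∧ ¬A) ∨ (A ∧ B)

¬C ∨ (¬B ∧ ¬A) ∨ (A ∧ B)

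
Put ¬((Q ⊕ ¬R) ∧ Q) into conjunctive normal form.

¬Q ∨ ¬R

¬((Q ⊕ ¬R) ∧ Q)
= ¬((Q ∨ ¬R) ∧ ¬(Q ∧ ¬R) ∧ Q)   [expand ⊕]
= ¬(Q ∨ ¬R) ∨ ¬¬(Q ∧ ¬R) ∨ ¬Q   [De Morgan]
= (¬Q ∧ ¬¬R) ∨ ¬¬(Q ∧ ¬R) ∨ ¬Q   [De Morgan]
= (¬Q ∧ R) ∨ ¬¬(Q ∧ ¬R) ∨ ¬Q   [double negation]
= (¬Q ∧ R) ∨ (Q ∧ ¬R) ∨ ¬Q   [double negation]
= (¬Q ∨ Q ∨ ¬Q) ∧ (¬Q ∨ ¬R ∨ ¬Q) ∧ (R ∨ Q ∨ ¬Q) ∧ (R ∨ ¬R ∨ ¬Q)   [distribute ∨ over ∧]
= ¬Q ∨ ¬R   [simplify]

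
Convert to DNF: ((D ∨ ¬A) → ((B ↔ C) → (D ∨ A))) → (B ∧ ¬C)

((D ∨ ¬A) → ((B ↔ C) → (D ∨ A))) → (B ∧ ¬C)
= ¬((D ∨ ¬A) → ((B ↔ C) → (D ∨ A))) ∨ (B ∧ ¬C)   — eliminate →
= ¬(¬(D ∨ ¬A) ∨ ((B ↔ C) → (D ∨ A))) ∨ (B ∧ ¬C)   — eliminate →
= ¬(¬(D ∨ ¬A) ∨ ¬(B ↔ C) ∨ D ∨ A) ∨ (B ∧ ¬C)   — eliminate →
= ¬(¬(D ∨ ¬A) ∨ ¬((B → C) ∧ (C → B)) ∨ D ∨ A) ∨ (B ∧ ¬C)   — eliminate ↔
= ¬(¬(D ∨ ¬A) ∨ ¬((¬B ∨ C) ∧ (C → B)) ∨ D ∨ A) ∨ (B ∧ ¬C)   — eliminate →
= ¬(¬(D ∨ ¬A) ∨ ¬((¬B ∨ C) ∧ (¬C ∨ B)) ∨ D ∨ A) ∨ (B ∧ ¬C)   — eliminate →
= (¬¬(D ∨ ¬A) ∧ ¬¬((¬B ∨ C) ∧ (¬C ∨ B)) ∧ ¬D ∧ ¬A) ∨ (B ∧ ¬C)   — De Morgan
= ((D ∨ ¬A) ∧ ¬¬((¬B ∨ C) ∧ (¬C ∨ B)) ∧ ¬D ∧ ¬A) ∨ (B ∧ ¬C)   — double negation
= ((D ∨ ¬A) ∧ (¬B ∨ C) ∧ (¬C ∨ B) ∧ ¬D ∧ ¬A) ∨ (B ∧ ¬C)   — double negation
= (D ∧ ¬B ∧ ¬C ∧ ¬D ∧ ¬A) ∨ (D ∧ ¬B ∧ B ∧ ¬D ∧ ¬A) ∨ (D ∧ C ∧ ¬C ∧ ¬D ∧ ¬A) ∨ (D ∧ C ∧ B ∧ ¬D ∧ ¬A) ∨ (¬A ∧ ¬B ∧ ¬C ∧ ¬D ∧ ¬A) ∨ (¬A ∧ ¬B ∧ B ∧ ¬D ∧ ¬A) ∨ (¬A ∧ C ∧ ¬C ∧ ¬D ∧ ¬A) ∨ (¬A ∧ C ∧ B ∧ ¬D ∧ ¬A) ∨ (B ∧ ¬C)   — distribute ∧ over ∨
= (¬A ∧ ¬B ∧ ¬C ∧ ¬D) ∨ (¬A ∧ C ∧ B ∧ ¬D) ∨ (B ∧ ¬C)   — simplify

(¬A ∧ ¬B ∧ ¬C ∧ ¬D) ∨ (¬A ∧ C ∧ B ∧ ¬D) ∨ (B ∧ ¬C)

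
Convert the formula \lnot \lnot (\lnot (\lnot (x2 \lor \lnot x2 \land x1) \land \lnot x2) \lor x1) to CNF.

\lnot \lnot (\lnot (\lnot (x2 \lor \lnot x2 \land x1) \land \lnot x2) \lor x1)
≡ \lnot (\lnot (x2 \lor \lnot x2 \land x1) \land \lnot x2) \lor x1   [double negation]
≡ \lnot \lnot (x2 \lor \lnot x2 \land x1) \lor \lnot \lnot x2 \lor x1   [De Morgan]
≡ x2 \lor \lnot x2 \land x1 \lor \lnot \lnot x2 \lor x1   [double negation]
≡ x2 \lor \lnot x2 \land x1 \lor x2 \lor x1   [double negation]
≡ (x2 \lor \lnot x2 \lor x2 \lor x1) \land (x2 \lor x1 \lor x2 \lor x1)   [distribute \lor over \land]
≡ x2 \lor x1   [simplify]

x2 \lor x1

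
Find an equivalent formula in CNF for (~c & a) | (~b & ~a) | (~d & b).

(~c & a) | (~b & ~a) | (~d & b)
≡ (~c | ~b | ~d) & (~c | ~b | b) & (~c | ~a | ~d) & (~c | ~a | b) & (a | ~b | ~d) & (a | ~b | b) & (a | ~a | ~d) & (a | ~a | b)   [distribute | over &]
≡ (~c | ~b | ~d) & (~c | ~a | ~d) & (~c | ~a | b) & (a | ~b | ~d)   [simplify]

(~c | ~b | ~d) & (~c | ~a | ~d) & (~c | ~a | b) & (a | ~b | ~d)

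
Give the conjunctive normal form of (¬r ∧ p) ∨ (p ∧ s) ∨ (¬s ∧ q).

(¬r ∨ s ∨ q) ∧ (p ∨ ¬s) ∧ (p ∨ q)

(¬r ∧ p) ∨ (p ∧ s) ∨ (¬s ∧ q)
≡ (¬r ∨ p ∨ ¬s) ∧ (¬r ∨ p ∨ q) ∧ (¬r ∨ s ∨ ¬s) ∧ (¬r ∨ s ∨ q) ∧ (p ∨ p ∨ ¬s) ∧ (p ∨ p ∨ q) ∧ (p ∨ s ∨ ¬s) ∧ (p ∨ s ∨ q)   (distribute ∨ over ∧)
≡ (¬r ∨ s ∨ q) ∧ (p ∨ ¬s) ∧ (p ∨ q)   (simplify)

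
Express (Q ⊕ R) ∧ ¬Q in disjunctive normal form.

¬Q ∧ R

(Q ⊕ R) ∧ ¬Q
= ((Q ∧ ¬R) ∨ (¬Q ∧ R)) ∧ ¬Q   [expand ⊕]
= (Q ∧ ¬R ∧ ¬Q) ∨ (¬Q ∧ R ∧ ¬Q)   [distribute ∧ over ∨]
= ¬Q ∧ R   [simplify]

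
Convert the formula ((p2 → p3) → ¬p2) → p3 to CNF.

((p2 → p3) → ¬p2) → p3
≡ ¬((p2 → p3) → ¬p2) ∨ p3   — eliminate →
≡ ¬(¬(p2 → p3) ∨ ¬p2) ∨ p3   — eliminate →
≡ ¬(¬(¬p2 ∨ p3) ∨ ¬p2) ∨ p3   — eliminate →
≡ ¬¬(¬p2 ∨ p3) ∧ ¬¬p2 ∨ p3   — De Morgan
≡ (¬p2 ∨ p3) ∧ ¬¬p2 ∨ p3   — double negation
≡ (¬p2 ∨ p3) ∧ p2 ∨ p3   — double negation
≡ (¬p2 ∨ p3 ∨ p3) ∧ (p2 ∨ p3)   — distribute ∨ over ∧
≡ (¬p2 ∨ p3) ∧ (p2 ∨ p3)   — simplify

(¬p2 ∨ p3) ∧ (p2 ∨ p3)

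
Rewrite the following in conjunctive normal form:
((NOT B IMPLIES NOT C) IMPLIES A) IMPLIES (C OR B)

((NOT B IMPLIES NOT C) IMPLIES A) IMPLIES (C OR B)
≡ NOT ((NOT B IMPLIES NOT C) IMPLIES A) OR C OR B   — eliminate IMPLIES
≡ NOT (NOT (NOT B IMPLIES NOT C) OR A) OR C OR B   — eliminate IMPLIES
≡ NOT (NOT (NOT NOT B OR NOT C) OR A) OR C OR B   — eliminate IMPLIES
≡ (NOT NOT (NOT NOT B OR NOT C) AND NOT A) OR C OR B   — De Morgan
≡ ((NOT NOT B OR NOT C) AND NOT A) OR C OR B   — double negation
≡ ((B OR NOT C) AND NOT A) OR C OR B   — double negation
≡ (B OR NOT C OR C OR B) AND (NOT A OR C OR B)   — distribute OR over AND
≡ NOT A OR C OR B   — simplify

NOT A OR C OR B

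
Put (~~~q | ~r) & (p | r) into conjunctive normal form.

(~~~q | ~r) & (p | r)
= (~q | ~r) & (p | r)   — double negation

(~q | ~r) & (p | r)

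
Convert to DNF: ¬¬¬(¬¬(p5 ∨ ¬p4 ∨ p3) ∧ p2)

(¬p5 ∧ p4 ∧ ¬p3) ∨ ¬p2

¬¬¬(¬¬(p5 ∨ ¬p4 ∨ p3) ∧ p2)
≡ ¬(¬¬(p5 ∨ ¬p4 ∨ p3) ∧ p2)   [double negation]
≡ ¬¬¬(p5 ∨ ¬p4 ∨ p3) ∨ ¬p2   [De Morgan]
≡ ¬(p5 ∨ ¬p4 ∨ p3) ∨ ¬p2   [double negation]
≡ (¬p5 ∧ ¬¬p4 ∧ ¬p3) ∨ ¬p2   [De Morgan]
≡ (¬p5 ∧ p4 ∧ ¬p3) ∨ ¬p2   [double negation]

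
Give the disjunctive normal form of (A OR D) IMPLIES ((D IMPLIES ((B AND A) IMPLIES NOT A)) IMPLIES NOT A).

(D AND B AND A) OR NOT A

(A OR D) IMPLIES ((D IMPLIES ((B AND A) IMPLIES NOT A)) IMPLIES NOT A)
⇔ NOT (A OR D) OR ((D IMPLIES ((B AND A) IMPLIES NOT A)) IMPLIES NOT A)
⇔ NOT (A OR D) OR NOT (D IMPLIES ((B AND A) IMPLIES NOT A)) OR NOT A
⇔ NOT (A OR D) OR NOT (NOT D OR ((B AND A) IMPLIES NOT A)) OR NOT A
⇔ NOT (A OR D) OR NOT (NOT D OR NOT (B AND A) OR NOT A) OR NOT A
⇔ (NOT A AND NOT D) OR NOT (NOT D OR NOT (B AND A) OR NOT A) OR NOT A
⇔ (NOT A AND NOT D) OR (NOT NOT D AND NOT NOT (B AND A) AND NOT NOT A) OR NOT A
⇔ (NOT A AND NOT D) OR (D AND NOT NOT (B AND A) AND NOT NOT A) OR NOT A
⇔ (NOT A AND NOT D) OR (D AND B AND A AND NOT NOT A) OR NOT A
⇔ (NOT A AND NOT D) OR (D AND B AND A AND A) OR NOT A
⇔ (D AND B AND A) OR NOT A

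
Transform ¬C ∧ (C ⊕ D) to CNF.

¬C ∧ (C ∨ D)

¬C ∧ (C ⊕ D)
= ¬C ∧ (C ∨ D) ∧ ¬(C ∧ D)   [expand ⊕]
= ¬C ∧ (C ∨ D) ∧ (¬C ∨ ¬D)   [De Morgan]
= ¬C ∧ (C ∨ D)   [simplify]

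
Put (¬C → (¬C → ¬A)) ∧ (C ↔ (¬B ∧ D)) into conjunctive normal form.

(¬C → (¬C → ¬A)) ∧ (C ↔ (¬B ∧ D))
⇔ (¬¬C ∨ (¬C → ¬A)) ∧ (C ↔ (¬B ∧ D))   [eliminate →]
⇔ (¬¬C ∨ ¬¬C ∨ ¬A) ∧ (C ↔ (¬B ∧ D))   [eliminate →]
⇔ (¬¬C ∨ ¬¬C ∨ ¬A) ∧ (C → (¬B ∧ D)) ∧ ((¬B ∧ D) → C)   [eliminate ↔]
⇔ (¬¬C ∨ ¬¬C ∨ ¬A) ∧ (¬C ∨ (¬B ∧ D)) ∧ ((¬B ∧ D) → C)   [eliminate →]
⇔ (¬¬C ∨ ¬¬C ∨ ¬A) ∧ (¬C ∨ (¬B ∧ D)) ∧ (¬(¬B ∧ D) ∨ C)   [eliminate →]
⇔ (C ∨ ¬¬C ∨ ¬A) ∧ (¬C ∨ (¬B ∧ D)) ∧ (¬(¬B ∧ D) ∨ C)   [double negation]
⇔ (C ∨ C ∨ ¬A) ∧ (¬C ∨ (¬B ∧ D)) ∧ (¬(¬B ∧ D) ∨ C)   [double negation]
⇔ (C ∨ C ∨ ¬A) ∧ (¬C ∨ (¬B ∧ D)) ∧ (¬¬B ∨ ¬D ∨ C)   [De Morgan]
⇔ (C ∨ C ∨ ¬A) ∧ (¬C ∨ (¬B ∧ D)) ∧ (B ∨ ¬D ∨ C)   [double negation]
⇔ (C ∨ C ∨ ¬A) ∧ (¬C ∨ ¬B) ∧ (¬C ∨ D) ∧ (B ∨ ¬D ∨ C)   [distribute ∨ over ∧]
⇔ (C ∨ ¬A) ∧ (¬C ∨ ¬B) ∧ (¬C ∨ D) ∧ (B ∨ ¬D ∨ C)   [simplify]

(C ∨ ¬A) ∧ (¬C ∨ ¬B) ∧ (¬C ∨ D) ∧ (B ∨ ¬D ∨ C)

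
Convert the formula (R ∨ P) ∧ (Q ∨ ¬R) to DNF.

(R ∧ Q) ∨ (P ∧ Q) ∨ (P ∧ ¬R)

(R ∨ P) ∧ (Q ∨ ¬R)
≡ (R ∧ Q) ∨ (R ∧ ¬R) ∨ (P ∧ Q) ∨ (P ∧ ¬R)   (distribute ∧ over ∨)
≡ (R ∧ Q) ∨ (P ∧ Q) ∨ (P ∧ ¬R)   (simplify)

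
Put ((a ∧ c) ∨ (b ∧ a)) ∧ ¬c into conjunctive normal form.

((a ∧ c) ∨ (b ∧ a)) ∧ ¬c
= (a ∨ b) ∧ (a ∨ a) ∧ (c ∨ b) ∧ (c ∨ a) ∧ ¬c   — distribute ∨ over ∧
= a ∧ (c ∨ b) ∧ ¬c   — simplify

a ∧ (c ∨ b) ∧ ¬c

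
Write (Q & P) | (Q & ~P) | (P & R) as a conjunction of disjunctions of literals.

(Q & P) | (Q & ~P) | (P & R)
= (Q | Q | P) & (Q | Q | R) & (Q | ~P | P) & (Q | ~P | R) & (P | Q | P) & (P | Q | R) & (P | ~P | P) & (P | ~P | R)   — distribute | over &
= (Q | P) & (Q | R)   — simplify

(Q | P) & (Q | R)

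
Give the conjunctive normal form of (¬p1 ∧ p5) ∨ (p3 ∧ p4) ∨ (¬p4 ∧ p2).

(¬p1 ∧ p5) ∨ (p3 ∧ p4) ∨ (¬p4 ∧ p2)
≡ (¬p1 ∨ p3 ∨ ¬p4) ∧ (¬p1 ∨ p3 ∨ p2) ∧ (¬p1 ∨ p4 ∨ ¬p4) ∧ (¬p1 ∨ p4 ∨ p2) ∧ (p5 ∨ p3 ∨ ¬p4) ∧ (p5 ∨ p3 ∨ p2) ∧ (p5 ∨ p4 ∨ ¬p4) ∧ (p5 ∨ p4 ∨ p2)   [distribute ∨ over ∧]
≡ (¬p1 ∨ p3 ∨ ¬p4) ∧ (¬p1 ∨ p3 ∨ p2) ∧ (¬p1 ∨ p4 ∨ p2) ∧ (p5 ∨ p3 ∨ ¬p4) ∧ (p5 ∨ p3 ∨ p2) ∧ (p5 ∨ p4 ∨ p2)   [simplify]

(¬p1 ∨ p3 ∨ ¬p4) ∧ (¬p1 ∨ p3 ∨ p2) ∧ (¬p1 ∨ p4 ∨ p2) ∧ (p5 ∨ p3 ∨ ¬p4) ∧ (p5 ∨ p3 ∨ p2) ∧ (p5 ∨ p4 ∨ p2)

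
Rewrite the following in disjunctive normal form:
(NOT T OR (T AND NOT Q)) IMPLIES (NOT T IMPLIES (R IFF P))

T OR (NOT R AND NOT P) OR (P AND R)

(NOT T OR (T AND NOT Q)) IMPLIES (NOT T IMPLIES (R IFF P))
≡ NOT (NOT T OR (T AND NOT Q)) OR (NOT T IMPLIES (R IFF P))
≡ NOT (NOT T OR (T AND NOT Q)) OR NOT NOT T OR (R IFF P)
≡ NOT (NOT T OR (T AND NOT Q)) OR NOT NOT T OR ((R IMPLIES P) AND (P IMPLIES R))
≡ NOT (NOT T OR (T AND NOT Q)) OR NOT NOT T OR ((NOT R OR P) AND (P IMPLIES R))
≡ NOT (NOT T OR (T AND NOT Q)) OR NOT NOT T OR ((NOT R OR P) AND (NOT P OR R))
≡ (NOT NOT T AND NOT (T AND NOT Q)) OR NOT NOT T OR ((NOT R OR P) AND (NOT P OR R))
≡ (T AND NOT (T AND NOT Q)) OR NOT NOT T OR ((NOT R OR P) AND (NOT P OR R))
≡ (T AND (NOT T OR NOT NOT Q)) OR NOT NOT T OR ((NOT R OR P) AND (NOT P OR R))
≡ (T AND (NOT T OR Q)) OR NOT NOT T OR ((NOT R OR P) AND (NOT P OR R))
≡ (T AND (NOT T OR Q)) OR T OR ((NOT R OR P) AND (NOT P OR R))
≡ (T AND NOT T) OR (T AND Q) OR T OR (NOT R AND NOT P) OR (NOT R AND R) OR (P AND NOT P) OR (P AND R)
≡ T OR (NOT R AND NOT P) OR (P AND R)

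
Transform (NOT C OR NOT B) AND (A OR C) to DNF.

(NOT C OR NOT B) AND (A OR C)
≡ (NOT C AND A) OR (NOT C AND C) OR (NOT B AND A) OR (NOT B AND C)
≡ (NOT C AND A) OR (NOT B AND A) OR (NOT B AND C)

(NOT C AND A) OR (NOT B AND A) OR (NOT B AND C)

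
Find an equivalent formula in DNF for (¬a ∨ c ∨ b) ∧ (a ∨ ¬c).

(¬a ∨ c ∨ b) ∧ (a ∨ ¬c)
≡ (¬a ∧ a) ∨ (¬a ∧ ¬c) ∨ (c ∧ a) ∨ (c ∧ ¬c) ∨ (b ∧ a) ∨ (b ∧ ¬c)   — distribute ∧ over ∨
≡ (¬a ∧ ¬c) ∨ (c ∧ a) ∨ (b ∧ a) ∨ (b ∧ ¬c)   — simplify

(¬a ∧ ¬c) ∨ (c ∧ a) ∨ (b ∧ a) ∨ (b ∧ ¬c)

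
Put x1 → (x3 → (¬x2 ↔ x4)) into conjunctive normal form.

(¬x1 ∨ ¬x3 ∨ x2 ∨ x4) ∧ (¬x1 ∨ ¬x3 ∨ ¬x4 ∨ ¬x2)

x1 → (x3 → (¬x2 ↔ x4))
≡ ¬x1 ∨ (x3 → (¬x2 ↔ x4))   [eliminate →]
≡ ¬x1 ∨ ¬x3 ∨ (¬x2 ↔ x4)   [eliminate →]
≡ ¬x1 ∨ ¬x3 ∨ (¬x2 → x4) ∧ (x4 → ¬x2)   [eliminate ↔]
≡ ¬x1 ∨ ¬x3 ∨ (¬¬x2 ∨ x4) ∧ (x4 → ¬x2)   [eliminate →]
≡ ¬x1 ∨ ¬x3 ∨ (¬¬x2 ∨ x4) ∧ (¬x4 ∨ ¬x2)   [eliminate →]
≡ ¬x1 ∨ ¬x3 ∨ (x2 ∨ x4) ∧ (¬x4 ∨ ¬x2)   [double negation]
≡ (¬x1 ∨ ¬x3 ∨ x2 ∨ x4) ∧ (¬x1 ∨ ¬x3 ∨ ¬x4 ∨ ¬x2)   [distribute ∨ over ∧]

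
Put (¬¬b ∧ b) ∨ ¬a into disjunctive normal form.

(¬¬b ∧ b) ∨ ¬a
≡ (b ∧ b) ∨ ¬a   [double negation]
≡ b ∨ ¬a   [simplify]

b ∨ ¬a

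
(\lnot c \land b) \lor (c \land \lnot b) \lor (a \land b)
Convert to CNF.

(\lnot c \land b) \lor (c \land \lnot b) \lor (a \land b)
≡ (\lnot c \lor c \lor a) \land (\lnot c \lor c \lor b) \land (\lnot c \lor \lnot b \lor a) \land (\lnot c \lor \lnot b \lor b) \land (b \lor c \lor a) \land (b \lor c \lor b) \land (b \lor \lnot b \lor a) \land (b \lor \lnot b \lor b)   — distribute \lor over \land
≡ (\lnot c \lor \lnot b \lor a) \land (b \lor c)   — simplify

(\lnot c \lor \lnot b \lor a) \land (b \lor c)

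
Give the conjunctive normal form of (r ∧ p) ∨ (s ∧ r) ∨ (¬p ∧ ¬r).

(r ∧ p) ∨ (s ∧ r) ∨ (¬p ∧ ¬r)
≡ (r ∨ s ∨ ¬p) ∧ (r ∨ s ∨ ¬r) ∧ (r ∨ r ∨ ¬p) ∧ (r ∨ r ∨ ¬r) ∧ (p ∨ s ∨ ¬p) ∧ (p ∨ s ∨ ¬r) ∧ (p ∨ r ∨ ¬p) ∧ (p ∨ r ∨ ¬r)   [distribute ∨ over ∧]
≡ (r ∨ ¬p) ∧ (p ∨ s ∨ ¬r)   [simplify]

(r ∨ ¬p) ∧ (p ∨ s ∨ ¬r)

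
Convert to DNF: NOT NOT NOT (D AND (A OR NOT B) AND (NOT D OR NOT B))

NOT NOT NOT (D AND (A OR NOT B) AND (NOT D OR NOT B))
= NOT (D AND (A OR NOT B) AND (NOT D OR NOT B))   [double negation]
= NOT D OR NOT (A OR NOT B) OR NOT (NOT D OR NOT B)   [De Morgan]
= NOT D OR (NOT A AND NOT NOT B) OR NOT (NOT D OR NOT B)   [De Morgan]
= NOT D OR (NOT A AND B) OR NOT (NOT D OR NOT B)   [double negation]
= NOT D OR (NOT A AND B) OR (NOT NOT D AND NOT NOT B)   [De Morgan]
= NOT D OR (NOT A AND B) OR (D AND NOT NOT B)   [double negation]
= NOT D OR (NOT A AND B) OR (D AND B)   [double negation]

NOT D OR (NOT A AND B) OR (D AND B)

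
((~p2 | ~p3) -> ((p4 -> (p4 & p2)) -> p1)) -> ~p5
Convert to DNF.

(~p2 & ~p4 & ~p1) | (~p3 & ~p4 & ~p1) | (~p3 & p4 & p2 & ~p1) | ~p5

((~p2 | ~p3) -> ((p4 -> (p4 & p2)) -> p1)) -> ~p5
≡ ~((~p2 | ~p3) -> ((p4 -> (p4 & p2)) -> p1)) | ~p5   [eliminate ->]
≡ ~(~(~p2 | ~p3) | ((p4 -> (p4 & p2)) -> p1)) | ~p5   [eliminate ->]
≡ ~(~(~p2 | ~p3) | ~(p4 -> (p4 & p2)) | p1) | ~p5   [eliminate ->]
≡ ~(~(~p2 | ~p3) | ~(~p4 | (p4 & p2)) | p1) | ~p5   [eliminate ->]
≡ (~~(~p2 | ~p3) & ~~(~p4 | (p4 & p2)) & ~p1) | ~p5   [De Morgan]
≡ ((~p2 | ~p3) & ~~(~p4 | (p4 & p2)) & ~p1) | ~p5   [double negation]
≡ ((~p2 | ~p3) & (~p4 | (p4 & p2)) & ~p1) | ~p5   [double negation]
≡ (~p2 & ~p4 & ~p1) | (~p2 & p4 & p2 & ~p1) | (~p3 & ~p4 & ~p1) | (~p3 & p4 & p2 & ~p1) | ~p5   [distribute & over |]
≡ (~p2 & ~p4 & ~p1) | (~p3 & ~p4 & ~p1) | (~p3 & p4 & p2 & ~p1) | ~p5   [simplify]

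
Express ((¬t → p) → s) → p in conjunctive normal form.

((¬t → p) → s) → p
= ¬((¬t → p) → s) ∨ p   [eliminate →]
= ¬(¬(¬t → p) ∨ s) ∨ p   [eliminate →]
= ¬(¬(¬¬t ∨ p) ∨ s) ∨ p   [eliminate →]
= (¬¬(¬¬t ∨ p) ∧ ¬s) ∨ p   [De Morgan]
= ((¬¬t ∨ p) ∧ ¬s) ∨ p   [double negation]
= ((t ∨ p) ∧ ¬s) ∨ p   [double negation]
= (t ∨ p ∨ p) ∧ (¬s ∨ p)   [distribute ∨ over ∧]
= (t ∨ p) ∧ (¬s ∨ p)   [simplify]

(t ∨ p) ∧ (¬s ∨ p)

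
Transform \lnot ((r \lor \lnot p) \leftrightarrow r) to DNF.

\lnot p \land \lnot r

\lnot ((r \lor \lnot p) \leftrightarrow r)
≡ \lnot (((r \lor \lnot p) \to r) \land (r \to (r \lor \lnot p)))   [eliminate \leftrightarrow]
≡ \lnot ((\lnot (r \lor \lnot p) \lor r) \land (r \to (r \lor \lnot p)))   [eliminate \to]
≡ \lnot ((\lnot (r \lor \lnot p) \lor r) \land (\lnot r \lor r \lor \lnot p))   [eliminate \to]
≡ \lnot (\lnot (r \lor \lnot p) \lor r) \lor \lnot (\lnot r \lor r \lor \lnot p)   [De Morgan]
≡ (\lnot \lnot (r \lor \lnot p) \land \lnot r) \lor \lnot (\lnot r \lor r \lor \lnot p)   [De Morgan]
≡ ((r \lor \lnot p) \land \lnot r) \lor \lnot (\lnot r \lor r \lor \lnot p)   [double negation]
≡ ((r \lor \lnot p) \land \lnot r) \lor (\lnot \lnot r \land \lnot r \land \lnot \lnot p)   [De Morgan]
≡ ((r \lor \lnot p) \land \lnot r) \lor (r \land \lnot r \land \lnot \lnot p)   [double negation]
≡ ((r \lor \lnot p) \land \lnot r) \lor (r \land \lnot r \land p)   [double negation]
≡ (r \land \lnot r) \lor (\lnot p \land \lnot r) \lor (r \land \lnot r \land p)   [distribute \land over \lor]
≡ \lnot p \land \lnot r   [simplify]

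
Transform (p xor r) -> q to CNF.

(~p | r | q) & (~r | p | q)

(p xor r) -> q
≡ ~(p xor r) | q   [eliminate ->]
≡ ~((p | r) & ~(p & r)) | q   [expand xor]
≡ ~(p | r) | ~~(p & r) | q   [De Morgan]
≡ (~p & ~r) | ~~(p & r) | q   [De Morgan]
≡ (~p & ~r) | (p & r) | q   [double negation]
≡ (~p | p | q) & (~p | r | q) & (~r | p | q) & (~r | r | q)   [distribute | over &]
≡ (~p | r | q) & (~r | p | q)   [simplify]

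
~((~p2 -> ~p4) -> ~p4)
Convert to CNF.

~((~p2 -> ~p4) -> ~p4)
≡ ~(~(~p2 -> ~p4) | ~p4)   [eliminate ->]
≡ ~(~(~~p2 | ~p4) | ~p4)   [eliminate ->]
≡ ~~(~~p2 | ~p4) & ~~p4   [De Morgan]
≡ (~~p2 | ~p4) & ~~p4   [double negation]
≡ (p2 | ~p4) & ~~p4   [double negation]
≡ (p2 | ~p4) & p4   [double negation]

(p2 | ~p4) & p4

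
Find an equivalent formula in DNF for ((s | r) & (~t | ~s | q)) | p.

((s | r) & (~t | ~s | q)) | p
⇔ (s & ~t) | (s & ~s) | (s & q) | (r & ~t) | (r & ~s) | (r & q) | p
⇔ (s & ~t) | (s & q) | (r & ~t) | (r & ~s) | (r & q) | p

(s & ~t) | (s & q) | (r & ~t) | (r & ~s) | (r & q) | p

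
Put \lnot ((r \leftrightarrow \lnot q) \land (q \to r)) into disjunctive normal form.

(r \land q) \lor (\lnot q \land \lnot r) \lor (q \land \lnot r)

\lnot ((r \leftrightarrow \lnot q) \land (q \to r))
≡ \lnot ((r \to \lnot q) \land (\lnot q \to r) \land (q \to r))
≡ \lnot ((\lnot r \lor \lnot q) \land (\lnot q \to r) \land (q \to r))
≡ \lnot ((\lnot r \lor \lnot q) \land (\lnot \lnot q \lor r) \land (q \to r))
≡ \lnot ((\lnot r \lor \lnot q) \land (\lnot \lnot q \lor r) \land (\lnot q \lor r))
≡ \lnot (\lnot r \lor \lnot q) \lor \lnot (\lnot \lnot q \lor r) \lor \lnot (\lnot q \lor r)
≡ (\lnot \lnot r \land \lnot \lnot q) \lor \lnot (\lnot \lnot q \lor r) \lor \lnot (\lnot q \lor r)
≡ (r \land \lnot \lnot q) \lor \lnot (\lnot \lnot q \lor r) \lor \lnot (\lnot q \lor r)
≡ (r \land q) \lor \lnot (\lnot \lnot q \lor r) \lor \lnot (\lnot q \lor r)
≡ (r \land q) \lor (\lnot \lnot \lnot q \land \lnot r) \lor \lnot (\lnot q \lor r)
≡ (r \land q) \lor (\lnot q \land \lnot r) \lor \lnot (\lnot q \lor r)
≡ (r \land q) \lor (\lnot q \land \lnot r) \lor (\lnot \lnot q \land \lnot r)
≡ (r \land q) \lor (\lnot q \land \lnot r) \lor (q \land \lnot r)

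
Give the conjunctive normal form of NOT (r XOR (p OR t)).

(NOT r OR p OR t) AND (NOT p OR r) AND (NOT t OR r)

NOT (r XOR (p OR t))
⇔ NOT ((r OR p OR t) AND NOT (r AND (p OR t)))   [expand XOR]
⇔ NOT (r OR p OR t) OR NOT NOT (r AND (p OR t))   [De Morgan]
⇔ (NOT r AND NOT p AND NOT t) OR NOT NOT (r AND (p OR t))   [De Morgan]
⇔ (NOT r AND NOT p AND NOT t) OR (r AND (p OR t))   [double negation]
⇔ (NOT r OR r) AND (NOT r OR p OR t) AND (NOT p OR r) AND (NOT p OR p OR t) AND (NOT t OR r) AND (NOT t OR p OR t)   [distribute OR over AND]
⇔ (NOT r OR p OR t) AND (NOT p OR r) AND (NOT t OR r)   [simplify]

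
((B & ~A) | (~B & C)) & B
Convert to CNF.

((B & ~A) | (~B & C)) & B
≡ (B | ~B) & (B | C) & (~A | ~B) & (~A | C) & B   [distribute | over &]
≡ (~A | ~B) & (~A | C) & B   [simplify]

(~A | ~B) & (~A | C) & B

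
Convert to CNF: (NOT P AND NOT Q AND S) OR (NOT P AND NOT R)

NOT P AND (NOT Q OR NOT R) AND (S OR NOT R)

(NOT P AND NOT Q AND S) OR (NOT P AND NOT R)
≡ (NOT P OR NOT P) AND (NOT P OR NOT R) AND (NOT Q OR NOT P) AND (NOT Q OR NOT R) AND (S OR NOT P) AND (S OR NOT R)   [distribute OR over AND]
≡ NOT P AND (NOT Q OR NOT R) AND (S OR NOT R)   [simplify]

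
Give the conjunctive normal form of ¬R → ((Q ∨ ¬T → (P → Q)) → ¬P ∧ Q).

¬R → ((Q ∨ ¬T → (P → Q)) → ¬P ∧ Q)
⇔ ¬¬R ∨ ((Q ∨ ¬T → (P → Q)) → ¬P ∧ Q)   [eliminate →]
⇔ ¬¬R ∨ ¬(Q ∨ ¬T → (P → Q)) ∨ ¬P ∧ Q   [eliminate →]
⇔ ¬¬R ∨ ¬(¬(Q ∨ ¬T) ∨ (P → Q)) ∨ ¬P ∧ Q   [eliminate →]
⇔ ¬¬R ∨ ¬(¬(Q ∨ ¬T) ∨ ¬P ∨ Q) ∨ ¬P ∧ Q   [eliminate →]
⇔ R ∨ ¬(¬(Q ∨ ¬T) ∨ ¬P ∨ Q) ∨ ¬P ∧ Q   [double negation]
⇔ R ∨ ¬¬(Q ∨ ¬T) ∧ ¬¬P ∧ ¬Q ∨ ¬P ∧ Q   [De Morgan]
⇔ R ∨ (Q ∨ ¬T) ∧ ¬¬P ∧ ¬Q ∨ ¬P ∧ Q   [double negation]
⇔ R ∨ (Q ∨ ¬T) ∧ P ∧ ¬Q ∨ ¬P ∧ Q   [double negation]
⇔ (R ∨ Q ∨ ¬T ∨ ¬P) ∧ (R ∨ Q ∨ ¬T ∨ Q) ∧ (R ∨ P ∨ ¬P) ∧ (R ∨ P ∨ Q) ∧ (R ∨ ¬Q ∨ ¬P) ∧ (R ∨ ¬Q ∨ Q)   [distribute ∨ over ∧]
⇔ (R ∨ Q ∨ ¬T) ∧ (R ∨ P ∨ Q) ∧ (R ∨ ¬Q ∨ ¬P)   [simplify]

(R ∨ Q ∨ ¬T) ∧ (R ∨ P ∨ Q) ∧ (R ∨ ¬Q ∨ ¬P)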